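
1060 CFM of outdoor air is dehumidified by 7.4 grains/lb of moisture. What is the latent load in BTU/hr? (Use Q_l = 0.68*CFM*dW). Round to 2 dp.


Q = 0.68 * 1060 * 7.4 = 5333.92 BTU/hr

5333.92 BTU/hr


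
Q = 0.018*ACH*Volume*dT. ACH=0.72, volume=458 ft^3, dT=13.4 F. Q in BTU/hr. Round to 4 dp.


Q = 0.018 * 0.72 * 458 * 13.4 = 79.5381 BTU/hr

79.5381 BTU/hr


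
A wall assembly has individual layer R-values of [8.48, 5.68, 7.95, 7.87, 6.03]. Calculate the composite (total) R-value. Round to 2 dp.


R_total = 8.48 + 5.68 + 7.95 + 7.87 + 6.03 = 36.01

36.01


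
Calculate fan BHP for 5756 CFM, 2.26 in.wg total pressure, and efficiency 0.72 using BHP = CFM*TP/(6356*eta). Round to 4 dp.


BHP = 5756 * 2.26 / (6356 * 0.72) = 2.8426 hp

2.8426 hp


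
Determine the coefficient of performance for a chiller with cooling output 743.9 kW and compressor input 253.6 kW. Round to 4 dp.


COP = 743.9 / 253.6 = 2.9334

2.9334


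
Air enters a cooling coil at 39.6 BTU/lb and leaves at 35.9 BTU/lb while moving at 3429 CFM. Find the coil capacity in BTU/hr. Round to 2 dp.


Q = 4.5 * 3429 * (39.6 - 35.9) = 57092.85 BTU/hr

57092.85 BTU/hr


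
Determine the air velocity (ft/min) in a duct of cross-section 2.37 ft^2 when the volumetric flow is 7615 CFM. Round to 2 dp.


V = 7615 / 2.37 = 3213.08 ft/min

3213.08 ft/min


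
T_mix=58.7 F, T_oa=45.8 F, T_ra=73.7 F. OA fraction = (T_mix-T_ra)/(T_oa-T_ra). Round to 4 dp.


frac = (58.7 - 73.7) / (45.8 - 73.7) = 0.5376

0.5376


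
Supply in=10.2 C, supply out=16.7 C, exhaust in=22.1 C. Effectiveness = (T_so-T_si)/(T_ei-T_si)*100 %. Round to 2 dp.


eff = (16.7-10.2)/(22.1-10.2)*100 = 54.62 %

54.62 %


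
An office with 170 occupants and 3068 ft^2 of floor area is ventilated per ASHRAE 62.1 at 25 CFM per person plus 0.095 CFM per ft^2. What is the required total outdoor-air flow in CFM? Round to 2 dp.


Total = 170*25 + 3068*0.095 = 4541.46 CFM

4541.46 CFM


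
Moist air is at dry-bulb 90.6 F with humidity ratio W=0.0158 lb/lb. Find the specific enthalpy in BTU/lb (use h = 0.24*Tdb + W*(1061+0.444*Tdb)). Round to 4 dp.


h = 0.24*90.6 + 0.0158*(1061+0.444*90.6) = 39.1434 BTU/lb

39.1434 BTU/lb


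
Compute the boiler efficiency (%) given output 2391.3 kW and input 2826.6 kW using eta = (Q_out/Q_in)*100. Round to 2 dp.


eta = (2391.3/2826.6)*100 = 84.60 %

84.60 %


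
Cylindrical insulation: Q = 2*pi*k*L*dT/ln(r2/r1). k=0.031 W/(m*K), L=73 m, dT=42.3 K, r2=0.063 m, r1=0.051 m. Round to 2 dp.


Q = 2*pi*0.031*73*42.3/ln(0.063/0.051) = 2846.34 W

2846.34 W


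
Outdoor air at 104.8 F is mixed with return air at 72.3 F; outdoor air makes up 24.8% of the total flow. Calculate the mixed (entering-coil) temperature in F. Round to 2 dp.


T_mix = 72.3 + (24.8/100)*(104.8-72.3) = 80.36 F

80.36 F


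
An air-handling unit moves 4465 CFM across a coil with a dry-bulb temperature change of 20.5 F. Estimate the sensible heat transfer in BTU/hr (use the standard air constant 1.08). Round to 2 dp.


Q = 1.08 * 4465 * 20.5 = 98855.10 BTU/hr

98855.10 BTU/hr


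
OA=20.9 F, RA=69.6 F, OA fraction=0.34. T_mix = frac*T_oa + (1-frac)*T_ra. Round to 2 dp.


T_mix = 0.34*20.9 + 0.66*69.6 = 53.04 F

53.04 F


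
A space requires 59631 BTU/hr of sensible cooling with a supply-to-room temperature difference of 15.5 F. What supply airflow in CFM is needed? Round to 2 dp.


CFM = 59631 / (1.08 * 15.5) = 3562.19

3562.19 CFM


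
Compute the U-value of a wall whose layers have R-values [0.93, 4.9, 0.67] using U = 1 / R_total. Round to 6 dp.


R_total = 0.93 + 4.9 + 0.67 = 6.50
U = 1/6.50 = 0.153846

0.153846


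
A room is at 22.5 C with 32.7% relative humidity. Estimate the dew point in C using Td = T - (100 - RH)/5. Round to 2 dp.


Td = 22.5 - (100-32.7)/5 = 9.04 C

9.04 C


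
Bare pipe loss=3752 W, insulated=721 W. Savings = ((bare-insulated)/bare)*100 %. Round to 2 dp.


Savings = ((3752-721)/3752)*100 = 80.78 %

80.78 %


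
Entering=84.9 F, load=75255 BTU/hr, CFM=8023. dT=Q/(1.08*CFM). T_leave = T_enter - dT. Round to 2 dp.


dT = 75255/(1.08*8023) = 8.6851
T_leave = 84.9 - 8.6851 = 76.21 F

76.21 F


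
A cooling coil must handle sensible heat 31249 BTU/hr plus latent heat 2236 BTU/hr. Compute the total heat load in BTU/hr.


Qt = 31249 + 2236 = 33485 BTU/hr

33485 BTU/hr


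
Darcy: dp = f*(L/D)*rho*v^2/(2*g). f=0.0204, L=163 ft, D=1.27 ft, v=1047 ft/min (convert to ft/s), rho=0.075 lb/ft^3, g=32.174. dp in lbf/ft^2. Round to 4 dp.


v_fps = 1047/60 = 17.45 ft/s
dp = 0.0204*(163/1.27)*0.075*17.45^2/(2*32.174) = 0.9292 lbf/ft^2

0.9292 lbf/ft^2


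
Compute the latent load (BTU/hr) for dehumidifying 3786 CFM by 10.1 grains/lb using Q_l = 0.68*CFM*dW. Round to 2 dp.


Q = 0.68 * 3786 * 10.1 = 26002.25 BTU/hr

26002.25 BTU/hr


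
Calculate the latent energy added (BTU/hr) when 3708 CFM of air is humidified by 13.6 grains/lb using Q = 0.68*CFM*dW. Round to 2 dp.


Q = 0.68 * 3708 * 13.6 = 34291.58 BTU/hr

34291.58 BTU/hr


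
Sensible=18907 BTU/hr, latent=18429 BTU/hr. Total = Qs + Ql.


Qt = 18907 + 18429 = 37336 BTU/hr

37336 BTU/hr


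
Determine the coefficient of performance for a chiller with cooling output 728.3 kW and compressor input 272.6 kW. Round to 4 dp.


COP = 728.3 / 272.6 = 2.6717

2.6717


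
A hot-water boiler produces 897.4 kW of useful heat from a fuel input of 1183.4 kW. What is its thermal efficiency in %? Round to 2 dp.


eta = (897.4/1183.4)*100 = 75.83 %

75.83 %


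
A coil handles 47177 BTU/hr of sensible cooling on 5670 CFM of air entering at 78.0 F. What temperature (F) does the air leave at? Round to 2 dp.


dT = 47177/(1.08*5670) = 7.7041
T_leave = 78.0 - 7.7041 = 70.30 F

70.30 F


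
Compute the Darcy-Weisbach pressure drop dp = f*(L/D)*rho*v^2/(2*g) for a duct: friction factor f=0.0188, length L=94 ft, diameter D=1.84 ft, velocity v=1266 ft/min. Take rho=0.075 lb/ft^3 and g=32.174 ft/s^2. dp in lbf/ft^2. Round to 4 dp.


v_fps = 1266/60 = 21.1 ft/s
dp = 0.0188*(94/1.84)*0.075*21.1^2/(2*32.174) = 0.4984 lbf/ft^2

0.4984 lbf/ft^2


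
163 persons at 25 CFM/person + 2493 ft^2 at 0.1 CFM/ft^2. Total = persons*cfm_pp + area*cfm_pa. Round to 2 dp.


Total = 163*25 + 2493*0.1 = 4324.30 CFM

4324.30 CFM


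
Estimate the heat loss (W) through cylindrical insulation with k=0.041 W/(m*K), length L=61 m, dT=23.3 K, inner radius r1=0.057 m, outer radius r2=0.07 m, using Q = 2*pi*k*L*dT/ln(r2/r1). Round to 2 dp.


Q = 2*pi*0.041*61*23.3/ln(0.07/0.057) = 1782.20 W

1782.20 W


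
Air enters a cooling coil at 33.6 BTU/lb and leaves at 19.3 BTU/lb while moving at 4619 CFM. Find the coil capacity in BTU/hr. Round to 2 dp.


Q = 4.5 * 4619 * (33.6 - 19.3) = 297232.65 BTU/hr

297232.65 BTU/hr


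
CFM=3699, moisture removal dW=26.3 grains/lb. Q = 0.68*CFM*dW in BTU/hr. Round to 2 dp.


Q = 0.68 * 3699 * 26.3 = 66152.92 BTU/hr

66152.92 BTU/hr


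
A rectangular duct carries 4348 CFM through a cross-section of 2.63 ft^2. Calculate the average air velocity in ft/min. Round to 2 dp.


V = 4348 / 2.63 = 1653.23 ft/min

1653.23 ft/min


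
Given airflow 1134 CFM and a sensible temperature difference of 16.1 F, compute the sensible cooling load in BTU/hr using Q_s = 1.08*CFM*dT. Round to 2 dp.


Q = 1.08 * 1134 * 16.1 = 19717.99 BTU/hr

19717.99 BTU/hr


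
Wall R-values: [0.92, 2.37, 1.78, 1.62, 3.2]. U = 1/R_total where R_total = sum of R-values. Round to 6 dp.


R_total = 0.92 + 2.37 + 1.78 + 1.62 + 3.2 = 9.89
U = 1/9.89 = 0.101112

0.101112


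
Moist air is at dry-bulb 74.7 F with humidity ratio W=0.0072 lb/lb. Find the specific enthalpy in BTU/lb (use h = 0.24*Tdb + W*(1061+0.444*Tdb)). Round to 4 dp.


h = 0.24*74.7 + 0.0072*(1061+0.444*74.7) = 25.8060 BTU/lb

25.8060 BTU/lb


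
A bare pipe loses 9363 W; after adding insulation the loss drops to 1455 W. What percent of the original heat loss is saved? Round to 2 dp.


Savings = ((9363-1455)/9363)*100 = 84.46 %

84.46 %


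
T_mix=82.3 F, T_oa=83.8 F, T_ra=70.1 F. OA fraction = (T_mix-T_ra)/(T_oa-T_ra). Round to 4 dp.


frac = (82.3 - 70.1) / (83.8 - 70.1) = 0.8905

0.8905


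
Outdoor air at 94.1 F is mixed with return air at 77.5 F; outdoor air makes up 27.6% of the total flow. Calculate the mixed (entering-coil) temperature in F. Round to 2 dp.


T_mix = 77.5 + (27.6/100)*(94.1-77.5) = 82.08 F

82.08 F


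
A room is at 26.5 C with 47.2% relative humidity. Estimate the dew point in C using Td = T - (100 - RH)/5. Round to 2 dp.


Td = 26.5 - (100-47.2)/5 = 15.94 C

15.94 C


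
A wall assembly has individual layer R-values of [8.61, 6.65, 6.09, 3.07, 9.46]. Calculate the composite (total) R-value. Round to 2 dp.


R_total = 8.61 + 6.65 + 6.09 + 3.07 + 9.46 = 33.88

33.88


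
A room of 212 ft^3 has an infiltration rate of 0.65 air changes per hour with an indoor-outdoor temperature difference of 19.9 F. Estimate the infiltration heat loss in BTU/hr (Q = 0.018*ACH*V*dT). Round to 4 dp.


Q = 0.018 * 0.65 * 212 * 19.9 = 49.3600 BTU/hr

49.3600 BTU/hr


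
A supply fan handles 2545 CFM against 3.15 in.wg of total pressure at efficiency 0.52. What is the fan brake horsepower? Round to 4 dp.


BHP = 2545 * 3.15 / (6356 * 0.52) = 2.4256 hp

2.4256 hp


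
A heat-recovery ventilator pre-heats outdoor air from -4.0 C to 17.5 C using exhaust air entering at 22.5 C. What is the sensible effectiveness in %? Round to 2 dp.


eff = (17.5-(-4.0))/(22.5-(-4.0))*100 = 81.13 %

81.13 %


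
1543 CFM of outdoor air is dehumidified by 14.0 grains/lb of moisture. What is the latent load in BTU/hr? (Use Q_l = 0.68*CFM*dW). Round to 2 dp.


Q = 0.68 * 1543 * 14.0 = 14689.36 BTU/hr

14689.36 BTU/hr


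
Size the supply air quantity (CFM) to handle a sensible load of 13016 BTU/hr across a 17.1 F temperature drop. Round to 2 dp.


CFM = 13016 / (1.08 * 17.1) = 704.79

704.79 CFM


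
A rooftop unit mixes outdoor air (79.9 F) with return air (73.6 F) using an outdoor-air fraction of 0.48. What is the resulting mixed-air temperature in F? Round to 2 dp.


T_mix = 0.48*79.9 + 0.52*73.6 = 76.62 F

76.62 F


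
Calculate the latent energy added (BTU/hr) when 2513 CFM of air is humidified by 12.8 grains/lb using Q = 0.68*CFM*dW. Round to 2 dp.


Q = 0.68 * 2513 * 12.8 = 21873.15 BTU/hr

21873.15 BTU/hr


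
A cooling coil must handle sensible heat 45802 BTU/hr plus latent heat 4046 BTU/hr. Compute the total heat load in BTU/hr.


Qt = 45802 + 4046 = 49848 BTU/hr

49848 BTU/hr


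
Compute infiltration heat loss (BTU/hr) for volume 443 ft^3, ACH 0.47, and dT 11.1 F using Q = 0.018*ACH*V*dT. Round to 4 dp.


Q = 0.018 * 0.47 * 443 * 11.1 = 41.6004 BTU/hr

41.6004 BTU/hr


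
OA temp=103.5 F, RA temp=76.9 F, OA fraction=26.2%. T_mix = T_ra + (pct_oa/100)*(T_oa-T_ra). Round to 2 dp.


T_mix = 76.9 + (26.2/100)*(103.5-76.9) = 83.87 F

83.87 F


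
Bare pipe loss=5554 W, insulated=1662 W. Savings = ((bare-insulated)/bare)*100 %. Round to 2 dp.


Savings = ((5554-1662)/5554)*100 = 70.08 %

70.08 %


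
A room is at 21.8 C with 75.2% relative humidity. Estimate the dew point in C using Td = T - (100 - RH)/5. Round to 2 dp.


Td = 21.8 - (100-75.2)/5 = 16.84 C

16.84 C


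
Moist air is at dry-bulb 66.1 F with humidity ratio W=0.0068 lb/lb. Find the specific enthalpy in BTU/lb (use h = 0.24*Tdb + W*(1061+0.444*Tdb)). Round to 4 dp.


h = 0.24*66.1 + 0.0068*(1061+0.444*66.1) = 23.2784 BTU/lb

23.2784 BTU/lb


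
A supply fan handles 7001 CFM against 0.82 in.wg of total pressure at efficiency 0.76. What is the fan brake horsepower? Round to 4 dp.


BHP = 7001 * 0.82 / (6356 * 0.76) = 1.1884 hp

1.1884 hp


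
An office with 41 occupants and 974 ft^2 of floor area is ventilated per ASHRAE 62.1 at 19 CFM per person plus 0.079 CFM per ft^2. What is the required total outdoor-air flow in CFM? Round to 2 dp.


Total = 41*19 + 974*0.079 = 855.95 CFM

855.95 CFM


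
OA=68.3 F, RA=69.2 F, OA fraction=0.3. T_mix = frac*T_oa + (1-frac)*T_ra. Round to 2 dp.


T_mix = 0.3*68.3 + 0.7*69.2 = 68.93 F

68.93 F


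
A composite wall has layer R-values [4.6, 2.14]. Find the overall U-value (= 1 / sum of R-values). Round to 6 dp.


R_total = 4.6 + 2.14 = 6.74
U = 1/6.74 = 0.148368

0.148368


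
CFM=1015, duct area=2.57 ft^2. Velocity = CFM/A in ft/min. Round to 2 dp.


V = 1015 / 2.57 = 394.94 ft/min

394.94 ft/min


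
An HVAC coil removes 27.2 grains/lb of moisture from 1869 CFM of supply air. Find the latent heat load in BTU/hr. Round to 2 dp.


Q = 0.68 * 1869 * 27.2 = 34569.02 BTU/hr

34569.02 BTU/hr


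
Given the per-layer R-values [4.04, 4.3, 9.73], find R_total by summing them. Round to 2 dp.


R_total = 4.04 + 4.3 + 9.73 = 18.07

18.07


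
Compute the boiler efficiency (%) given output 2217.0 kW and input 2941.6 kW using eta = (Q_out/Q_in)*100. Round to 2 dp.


eta = (2217.0/2941.6)*100 = 75.37 %

75.37 %


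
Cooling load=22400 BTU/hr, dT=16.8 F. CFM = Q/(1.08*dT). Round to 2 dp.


CFM = 22400 / (1.08 * 16.8) = 1234.57

1234.57 CFM


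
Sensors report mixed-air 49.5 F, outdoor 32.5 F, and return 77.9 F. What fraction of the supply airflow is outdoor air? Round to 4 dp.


frac = (49.5 - 77.9) / (32.5 - 77.9) = 0.6256

0.6256


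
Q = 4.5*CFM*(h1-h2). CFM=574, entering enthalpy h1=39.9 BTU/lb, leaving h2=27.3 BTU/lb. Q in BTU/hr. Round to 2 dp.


Q = 4.5 * 574 * (39.9 - 27.3) = 32545.80 BTU/hr

32545.80 BTU/hr


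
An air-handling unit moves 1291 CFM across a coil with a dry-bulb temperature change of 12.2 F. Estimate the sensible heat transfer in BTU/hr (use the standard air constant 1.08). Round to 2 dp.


Q = 1.08 * 1291 * 12.2 = 17010.22 BTU/hr

17010.22 BTU/hr


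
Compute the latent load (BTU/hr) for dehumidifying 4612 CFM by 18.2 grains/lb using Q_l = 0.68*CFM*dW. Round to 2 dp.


Q = 0.68 * 4612 * 18.2 = 57078.11 BTU/hr

57078.11 BTU/hr


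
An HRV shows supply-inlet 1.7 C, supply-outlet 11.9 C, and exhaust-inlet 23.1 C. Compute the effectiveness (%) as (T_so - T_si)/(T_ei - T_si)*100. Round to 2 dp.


eff = (11.9-1.7)/(23.1-1.7)*100 = 47.66 %

47.66 %


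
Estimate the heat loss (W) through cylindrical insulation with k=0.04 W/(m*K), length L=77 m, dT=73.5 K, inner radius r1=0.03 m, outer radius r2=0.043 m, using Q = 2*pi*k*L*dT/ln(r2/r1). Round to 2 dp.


Q = 2*pi*0.04*77*73.5/ln(0.043/0.03) = 3951.05 W

3951.05 W


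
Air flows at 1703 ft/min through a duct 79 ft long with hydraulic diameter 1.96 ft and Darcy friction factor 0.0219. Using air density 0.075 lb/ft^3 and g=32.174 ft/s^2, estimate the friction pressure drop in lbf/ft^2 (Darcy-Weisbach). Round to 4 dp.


v_fps = 1703/60 = 28.3833 ft/s
dp = 0.0219*(79/1.96)*0.075*28.3833^2/(2*32.174) = 0.8288 lbf/ft^2

0.8288 lbf/ft^2


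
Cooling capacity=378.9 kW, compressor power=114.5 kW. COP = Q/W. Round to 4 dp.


COP = 378.9 / 114.5 = 3.3092

3.3092


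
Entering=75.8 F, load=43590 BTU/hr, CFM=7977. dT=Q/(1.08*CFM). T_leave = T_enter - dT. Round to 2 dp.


dT = 43590/(1.08*7977) = 5.0597
T_leave = 75.8 - 5.0597 = 70.74 F

70.74 F


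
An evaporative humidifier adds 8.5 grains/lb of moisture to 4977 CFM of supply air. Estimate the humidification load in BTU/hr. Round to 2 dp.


Q = 0.68 * 4977 * 8.5 = 28767.06 BTU/hr

28767.06 BTU/hr


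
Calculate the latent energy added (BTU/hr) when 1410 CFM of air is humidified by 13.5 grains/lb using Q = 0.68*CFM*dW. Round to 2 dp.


Q = 0.68 * 1410 * 13.5 = 12943.80 BTU/hr

12943.80 BTU/hr


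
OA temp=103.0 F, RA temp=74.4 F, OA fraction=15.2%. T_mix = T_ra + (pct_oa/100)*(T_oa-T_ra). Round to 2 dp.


T_mix = 74.4 + (15.2/100)*(103.0-74.4) = 78.75 F

78.75 F


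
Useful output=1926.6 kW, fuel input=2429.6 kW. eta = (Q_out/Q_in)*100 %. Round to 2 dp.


eta = (1926.6/2429.6)*100 = 79.30 %

79.30 %


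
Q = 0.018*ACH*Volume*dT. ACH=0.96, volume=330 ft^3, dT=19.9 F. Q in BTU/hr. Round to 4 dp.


Q = 0.018 * 0.96 * 330 * 19.9 = 113.4778 BTU/hr

113.4778 BTU/hr


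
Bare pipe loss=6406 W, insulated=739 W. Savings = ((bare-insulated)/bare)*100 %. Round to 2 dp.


Savings = ((6406-739)/6406)*100 = 88.46 %

88.46 %


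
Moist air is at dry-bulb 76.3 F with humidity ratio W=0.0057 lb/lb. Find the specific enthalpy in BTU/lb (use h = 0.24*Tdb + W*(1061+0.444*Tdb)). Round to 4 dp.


h = 0.24*76.3 + 0.0057*(1061+0.444*76.3) = 24.5528 BTU/lb

24.5528 BTU/lb


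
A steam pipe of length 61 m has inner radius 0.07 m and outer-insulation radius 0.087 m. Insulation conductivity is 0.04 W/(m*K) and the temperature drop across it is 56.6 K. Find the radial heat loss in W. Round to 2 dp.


Q = 2*pi*0.04*61*56.6/ln(0.087/0.07) = 3991.18 W

3991.18 W


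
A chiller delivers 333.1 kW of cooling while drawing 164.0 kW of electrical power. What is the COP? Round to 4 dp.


COP = 333.1 / 164.0 = 2.0311

2.0311


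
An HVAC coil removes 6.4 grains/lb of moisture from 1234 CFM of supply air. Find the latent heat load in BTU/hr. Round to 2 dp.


Q = 0.68 * 1234 * 6.4 = 5370.37 BTU/hr

5370.37 BTU/hr


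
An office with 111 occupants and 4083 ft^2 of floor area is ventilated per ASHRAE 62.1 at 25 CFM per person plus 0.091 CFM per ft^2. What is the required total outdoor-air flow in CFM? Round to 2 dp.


Total = 111*25 + 4083*0.091 = 3146.55 CFM

3146.55 CFM


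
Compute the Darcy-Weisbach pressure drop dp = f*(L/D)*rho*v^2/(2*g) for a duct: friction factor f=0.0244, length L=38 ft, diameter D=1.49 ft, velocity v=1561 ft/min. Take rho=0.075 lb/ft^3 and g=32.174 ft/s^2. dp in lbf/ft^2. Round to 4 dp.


v_fps = 1561/60 = 26.0167 ft/s
dp = 0.0244*(38/1.49)*0.075*26.0167^2/(2*32.174) = 0.4909 lbf/ft^2

0.4909 lbf/ft^2


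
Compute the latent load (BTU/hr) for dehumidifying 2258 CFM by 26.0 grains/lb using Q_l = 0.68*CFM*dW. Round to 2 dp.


Q = 0.68 * 2258 * 26.0 = 39921.44 BTU/hr

39921.44 BTU/hr


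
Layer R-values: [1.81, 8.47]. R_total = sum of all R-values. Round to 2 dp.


R_total = 1.81 + 8.47 = 10.28

10.28


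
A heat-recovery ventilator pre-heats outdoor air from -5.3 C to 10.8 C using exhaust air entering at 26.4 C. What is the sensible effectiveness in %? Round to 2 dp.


eff = (10.8-(-5.3))/(26.4-(-5.3))*100 = 50.79 %

50.79 %


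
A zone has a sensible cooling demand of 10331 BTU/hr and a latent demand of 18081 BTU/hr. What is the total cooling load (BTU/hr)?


Qt = 10331 + 18081 = 28412 BTU/hr

28412 BTU/hr


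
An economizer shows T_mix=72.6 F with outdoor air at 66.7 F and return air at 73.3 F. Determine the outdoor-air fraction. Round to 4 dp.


frac = (72.6 - 73.3) / (66.7 - 73.3) = 0.1061

0.1061


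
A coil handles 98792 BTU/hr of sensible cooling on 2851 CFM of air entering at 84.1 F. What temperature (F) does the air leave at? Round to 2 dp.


dT = 98792/(1.08*2851) = 32.0849
T_leave = 84.1 - 32.0849 = 52.02 F

52.02 F


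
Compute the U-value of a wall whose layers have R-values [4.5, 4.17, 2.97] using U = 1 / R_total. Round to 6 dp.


R_total = 4.5 + 4.17 + 2.97 = 11.64
U = 1/11.64 = 0.085911

0.085911


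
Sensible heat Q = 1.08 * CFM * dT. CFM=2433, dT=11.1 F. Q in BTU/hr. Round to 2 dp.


Q = 1.08 * 2433 * 11.1 = 29166.80 BTU/hr

29166.80 BTU/hr


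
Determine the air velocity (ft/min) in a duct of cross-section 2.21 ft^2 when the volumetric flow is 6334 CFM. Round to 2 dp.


V = 6334 / 2.21 = 2866.06 ft/min

2866.06 ft/min


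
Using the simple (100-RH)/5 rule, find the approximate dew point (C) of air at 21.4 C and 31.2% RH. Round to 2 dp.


Td = 21.4 - (100-31.2)/5 = 7.64 C

7.64 C


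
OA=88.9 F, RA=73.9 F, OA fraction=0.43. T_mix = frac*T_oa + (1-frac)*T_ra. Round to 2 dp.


T_mix = 0.43*88.9 + 0.57*73.9 = 80.35 F

80.35 F


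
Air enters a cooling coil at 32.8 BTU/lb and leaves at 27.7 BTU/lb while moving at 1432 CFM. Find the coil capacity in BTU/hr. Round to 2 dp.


Q = 4.5 * 1432 * (32.8 - 27.7) = 32864.40 BTU/hr

32864.40 BTU/hr


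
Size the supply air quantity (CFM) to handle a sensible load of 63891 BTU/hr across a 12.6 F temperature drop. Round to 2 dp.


CFM = 63891 / (1.08 * 12.6) = 4695.11

4695.11 CFM


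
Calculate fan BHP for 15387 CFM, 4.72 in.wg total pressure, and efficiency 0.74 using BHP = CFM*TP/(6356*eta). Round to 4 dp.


BHP = 15387 * 4.72 / (6356 * 0.74) = 15.4412 hp

15.4412 hp


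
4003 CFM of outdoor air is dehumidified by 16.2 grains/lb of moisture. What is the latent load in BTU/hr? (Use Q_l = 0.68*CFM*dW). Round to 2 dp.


Q = 0.68 * 4003 * 16.2 = 44097.05 BTU/hr

44097.05 BTU/hr


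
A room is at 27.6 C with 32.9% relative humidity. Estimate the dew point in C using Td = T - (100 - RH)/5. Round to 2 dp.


Td = 27.6 - (100-32.9)/5 = 14.18 C

14.18 C


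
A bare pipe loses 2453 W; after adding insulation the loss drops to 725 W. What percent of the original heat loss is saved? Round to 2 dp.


Savings = ((2453-725)/2453)*100 = 70.44 %

70.44 %


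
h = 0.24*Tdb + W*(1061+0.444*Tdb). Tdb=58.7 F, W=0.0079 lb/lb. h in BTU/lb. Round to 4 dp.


h = 0.24*58.7 + 0.0079*(1061+0.444*58.7) = 22.6758 BTU/lb

22.6758 BTU/lb


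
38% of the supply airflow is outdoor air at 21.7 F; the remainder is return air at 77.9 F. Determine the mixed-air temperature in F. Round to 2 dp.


T_mix = 0.38*21.7 + 0.62*77.9 = 56.54 F

56.54 F


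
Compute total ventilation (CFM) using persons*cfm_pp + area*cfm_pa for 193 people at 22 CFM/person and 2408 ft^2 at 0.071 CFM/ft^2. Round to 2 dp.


Total = 193*22 + 2408*0.071 = 4416.97 CFM

4416.97 CFM


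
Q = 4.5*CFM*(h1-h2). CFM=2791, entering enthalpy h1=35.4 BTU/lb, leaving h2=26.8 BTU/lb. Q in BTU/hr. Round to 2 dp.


Q = 4.5 * 2791 * (35.4 - 26.8) = 108011.70 BTU/hr

108011.70 BTU/hr


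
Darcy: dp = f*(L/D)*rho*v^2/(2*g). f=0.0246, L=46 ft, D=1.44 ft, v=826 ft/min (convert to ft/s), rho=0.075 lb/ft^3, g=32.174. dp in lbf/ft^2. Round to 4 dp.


v_fps = 826/60 = 13.7667 ft/s
dp = 0.0246*(46/1.44)*0.075*13.7667^2/(2*32.174) = 0.1736 lbf/ft^2

0.1736 lbf/ft^2


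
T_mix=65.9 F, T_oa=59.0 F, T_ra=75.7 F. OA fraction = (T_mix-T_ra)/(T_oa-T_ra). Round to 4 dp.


frac = (65.9 - 75.7) / (59.0 - 75.7) = 0.5868

0.5868


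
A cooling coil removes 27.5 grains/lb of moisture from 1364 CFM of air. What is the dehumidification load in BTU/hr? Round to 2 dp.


Q = 0.68 * 1364 * 27.5 = 25506.80 BTU/hr

25506.80 BTU/hr


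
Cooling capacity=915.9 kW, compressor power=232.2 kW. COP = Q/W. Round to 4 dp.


COP = 915.9 / 232.2 = 3.9444

3.9444


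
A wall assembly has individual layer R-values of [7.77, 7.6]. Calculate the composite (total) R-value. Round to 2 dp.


R_total = 7.77 + 7.6 = 15.37

15.37


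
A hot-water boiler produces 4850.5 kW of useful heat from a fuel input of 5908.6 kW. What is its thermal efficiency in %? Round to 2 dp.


eta = (4850.5/5908.6)*100 = 82.09 %

82.09 %


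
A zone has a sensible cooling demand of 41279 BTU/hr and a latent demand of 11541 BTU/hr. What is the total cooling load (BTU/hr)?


Qt = 41279 + 11541 = 52820 BTU/hr

52820 BTU/hr


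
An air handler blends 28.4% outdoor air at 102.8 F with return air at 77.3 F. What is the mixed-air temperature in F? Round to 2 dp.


T_mix = 77.3 + (28.4/100)*(102.8-77.3) = 84.54 F

84.54 F


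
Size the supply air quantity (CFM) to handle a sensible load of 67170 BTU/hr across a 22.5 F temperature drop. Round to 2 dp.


CFM = 67170 / (1.08 * 22.5) = 2764.20

2764.20 CFM


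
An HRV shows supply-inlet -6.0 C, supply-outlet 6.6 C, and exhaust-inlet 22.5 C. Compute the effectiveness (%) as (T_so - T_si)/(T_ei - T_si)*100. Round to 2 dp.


eff = (6.6-(-6.0))/(22.5-(-6.0))*100 = 44.21 %

44.21 %


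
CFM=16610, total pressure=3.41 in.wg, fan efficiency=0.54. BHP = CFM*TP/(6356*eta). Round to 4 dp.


BHP = 16610 * 3.41 / (6356 * 0.54) = 16.5024 hp

16.5024 hp


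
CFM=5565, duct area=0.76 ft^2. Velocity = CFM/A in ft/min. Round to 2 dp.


V = 5565 / 0.76 = 7322.37 ft/min

7322.37 ft/min


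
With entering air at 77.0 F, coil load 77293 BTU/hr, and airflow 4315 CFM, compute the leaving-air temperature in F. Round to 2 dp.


dT = 77293/(1.08*4315) = 16.5858
T_leave = 77.0 - 16.5858 = 60.41 F

60.41 F


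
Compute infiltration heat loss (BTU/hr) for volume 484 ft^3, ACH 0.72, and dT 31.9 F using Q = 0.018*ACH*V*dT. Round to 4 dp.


Q = 0.018 * 0.72 * 484 * 31.9 = 200.0972 BTU/hr

200.0972 BTU/hr


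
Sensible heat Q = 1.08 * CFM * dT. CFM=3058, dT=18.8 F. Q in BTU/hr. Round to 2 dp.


Q = 1.08 * 3058 * 18.8 = 62089.63 BTU/hr

62089.63 BTU/hr


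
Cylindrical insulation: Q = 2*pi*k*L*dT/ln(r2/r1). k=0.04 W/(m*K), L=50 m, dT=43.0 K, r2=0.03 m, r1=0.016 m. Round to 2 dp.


Q = 2*pi*0.04*50*43.0/ln(0.03/0.016) = 859.60 W

859.60 W


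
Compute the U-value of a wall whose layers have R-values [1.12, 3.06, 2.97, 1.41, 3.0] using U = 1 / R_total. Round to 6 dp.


R_total = 1.12 + 3.06 + 2.97 + 1.41 + 3.0 = 11.56
U = 1/11.56 = 0.086505

0.086505


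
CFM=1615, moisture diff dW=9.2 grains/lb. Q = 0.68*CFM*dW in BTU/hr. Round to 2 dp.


Q = 0.68 * 1615 * 9.2 = 10103.44 BTU/hr

10103.44 BTU/hr


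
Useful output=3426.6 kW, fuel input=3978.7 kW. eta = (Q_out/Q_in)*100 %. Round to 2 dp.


eta = (3426.6/3978.7)*100 = 86.12 %

86.12 %


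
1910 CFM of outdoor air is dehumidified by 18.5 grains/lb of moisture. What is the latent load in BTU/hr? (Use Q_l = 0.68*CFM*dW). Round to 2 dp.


Q = 0.68 * 1910 * 18.5 = 24027.80 BTU/hr

24027.80 BTU/hr


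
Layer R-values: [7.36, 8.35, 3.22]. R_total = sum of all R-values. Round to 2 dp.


R_total = 7.36 + 8.35 + 3.22 = 18.93

18.93


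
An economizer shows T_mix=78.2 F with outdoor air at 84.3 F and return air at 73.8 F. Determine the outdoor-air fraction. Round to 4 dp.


frac = (78.2 - 73.8) / (84.3 - 73.8) = 0.4190

0.4190


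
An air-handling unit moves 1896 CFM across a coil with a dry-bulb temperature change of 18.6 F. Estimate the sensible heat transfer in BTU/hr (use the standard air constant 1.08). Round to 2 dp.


Q = 1.08 * 1896 * 18.6 = 38086.85 BTU/hr

38086.85 BTU/hr


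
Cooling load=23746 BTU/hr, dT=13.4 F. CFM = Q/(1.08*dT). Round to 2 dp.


CFM = 23746 / (1.08 * 13.4) = 1640.82

1640.82 CFM


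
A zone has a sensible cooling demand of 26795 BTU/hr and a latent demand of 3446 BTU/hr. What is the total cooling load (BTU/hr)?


Qt = 26795 + 3446 = 30241 BTU/hr

30241 BTU/hr


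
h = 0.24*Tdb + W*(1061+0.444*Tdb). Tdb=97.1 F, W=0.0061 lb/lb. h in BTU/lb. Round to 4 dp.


h = 0.24*97.1 + 0.0061*(1061+0.444*97.1) = 30.0391 BTU/lb

30.0391 BTU/lb


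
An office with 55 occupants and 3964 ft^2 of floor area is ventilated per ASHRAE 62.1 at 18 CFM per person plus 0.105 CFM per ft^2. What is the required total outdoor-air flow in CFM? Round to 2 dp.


Total = 55*18 + 3964*0.105 = 1406.22 CFM

1406.22 CFM


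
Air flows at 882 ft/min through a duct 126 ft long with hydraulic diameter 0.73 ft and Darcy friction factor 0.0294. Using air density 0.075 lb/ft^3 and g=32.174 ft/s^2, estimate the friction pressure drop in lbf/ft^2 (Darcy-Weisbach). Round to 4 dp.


v_fps = 882/60 = 14.7 ft/s
dp = 0.0294*(126/0.73)*0.075*14.7^2/(2*32.174) = 1.2781 lbf/ft^2

1.2781 lbf/ft^2


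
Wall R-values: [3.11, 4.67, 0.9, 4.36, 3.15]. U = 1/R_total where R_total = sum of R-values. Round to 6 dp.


R_total = 3.11 + 4.67 + 0.9 + 4.36 + 3.15 = 16.19
U = 1/16.19 = 0.061767

0.061767


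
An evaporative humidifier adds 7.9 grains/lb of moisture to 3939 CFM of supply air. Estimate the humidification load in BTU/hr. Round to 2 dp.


Q = 0.68 * 3939 * 7.9 = 21160.31 BTU/hr

21160.31 BTU/hr


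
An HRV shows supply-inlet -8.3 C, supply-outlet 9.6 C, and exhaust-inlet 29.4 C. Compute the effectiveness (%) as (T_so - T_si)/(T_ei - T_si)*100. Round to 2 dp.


eff = (9.6-(-8.3))/(29.4-(-8.3))*100 = 47.48 %

47.48 %


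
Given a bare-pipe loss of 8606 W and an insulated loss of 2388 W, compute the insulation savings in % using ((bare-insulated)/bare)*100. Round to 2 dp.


Savings = ((8606-2388)/8606)*100 = 72.25 %

72.25 %


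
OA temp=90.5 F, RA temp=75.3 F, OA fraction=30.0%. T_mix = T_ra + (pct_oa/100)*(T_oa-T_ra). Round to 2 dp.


T_mix = 75.3 + (30.0/100)*(90.5-75.3) = 79.86 F

79.86 F


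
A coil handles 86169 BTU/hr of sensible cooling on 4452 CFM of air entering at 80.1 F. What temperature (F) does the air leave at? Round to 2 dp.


dT = 86169/(1.08*4452) = 17.9214
T_leave = 80.1 - 17.9214 = 62.18 F

62.18 F


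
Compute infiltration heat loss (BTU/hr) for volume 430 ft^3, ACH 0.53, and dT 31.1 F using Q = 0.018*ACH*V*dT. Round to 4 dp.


Q = 0.018 * 0.53 * 430 * 31.1 = 127.5784 BTU/hr

127.5784 BTU/hr


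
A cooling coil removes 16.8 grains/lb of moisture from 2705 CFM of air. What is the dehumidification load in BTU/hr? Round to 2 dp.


Q = 0.68 * 2705 * 16.8 = 30901.92 BTU/hr

30901.92 BTU/hr


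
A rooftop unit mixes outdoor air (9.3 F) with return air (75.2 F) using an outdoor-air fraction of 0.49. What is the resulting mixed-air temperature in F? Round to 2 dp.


T_mix = 0.49*9.3 + 0.51*75.2 = 42.91 F

42.91 F


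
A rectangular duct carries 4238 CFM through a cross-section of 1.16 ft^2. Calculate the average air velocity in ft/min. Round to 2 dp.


V = 4238 / 1.16 = 3653.45 ft/min

3653.45 ft/min


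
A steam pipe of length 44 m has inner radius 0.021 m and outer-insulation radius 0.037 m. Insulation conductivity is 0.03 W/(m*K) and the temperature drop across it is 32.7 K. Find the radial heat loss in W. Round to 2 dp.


Q = 2*pi*0.03*44*32.7/ln(0.037/0.021) = 478.83 W

478.83 W


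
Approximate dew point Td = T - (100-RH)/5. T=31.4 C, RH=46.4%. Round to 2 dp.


Td = 31.4 - (100-46.4)/5 = 20.68 C

20.68 C


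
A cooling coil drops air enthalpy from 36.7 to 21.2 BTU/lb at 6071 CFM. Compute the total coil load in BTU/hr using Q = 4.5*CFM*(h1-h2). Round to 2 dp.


Q = 4.5 * 6071 * (36.7 - 21.2) = 423452.25 BTU/hr

423452.25 BTU/hr


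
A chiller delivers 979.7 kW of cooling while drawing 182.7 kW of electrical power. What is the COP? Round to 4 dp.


COP = 979.7 / 182.7 = 5.3623

5.3623


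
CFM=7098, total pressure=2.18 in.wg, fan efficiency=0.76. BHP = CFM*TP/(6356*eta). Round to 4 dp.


BHP = 7098 * 2.18 / (6356 * 0.76) = 3.2033 hp

3.2033 hp


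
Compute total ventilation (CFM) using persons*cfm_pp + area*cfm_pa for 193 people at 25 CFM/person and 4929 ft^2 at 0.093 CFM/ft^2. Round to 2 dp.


Total = 193*25 + 4929*0.093 = 5283.40 CFM

5283.40 CFM


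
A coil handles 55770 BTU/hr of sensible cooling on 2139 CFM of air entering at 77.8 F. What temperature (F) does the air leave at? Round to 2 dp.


dT = 55770/(1.08*2139) = 24.1416
T_leave = 77.8 - 24.1416 = 53.66 F

53.66 F


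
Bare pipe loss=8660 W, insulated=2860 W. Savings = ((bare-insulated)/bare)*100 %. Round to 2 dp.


Savings = ((8660-2860)/8660)*100 = 66.97 %

66.97 %


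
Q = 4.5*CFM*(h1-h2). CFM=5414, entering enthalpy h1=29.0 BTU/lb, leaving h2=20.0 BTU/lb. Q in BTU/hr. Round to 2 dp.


Q = 4.5 * 5414 * (29.0 - 20.0) = 219267.00 BTU/hr

219267.00 BTU/hr


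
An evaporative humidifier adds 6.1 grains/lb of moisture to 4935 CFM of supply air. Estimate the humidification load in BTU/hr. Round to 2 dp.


Q = 0.68 * 4935 * 6.1 = 20470.38 BTU/hr

20470.38 BTU/hr


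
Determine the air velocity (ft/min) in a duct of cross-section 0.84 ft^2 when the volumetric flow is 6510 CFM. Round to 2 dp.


V = 6510 / 0.84 = 7750.00 ft/min

7750.00 ft/min


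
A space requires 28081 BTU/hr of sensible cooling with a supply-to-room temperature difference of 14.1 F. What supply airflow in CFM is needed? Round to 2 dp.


CFM = 28081 / (1.08 * 14.1) = 1844.04

1844.04 CFM


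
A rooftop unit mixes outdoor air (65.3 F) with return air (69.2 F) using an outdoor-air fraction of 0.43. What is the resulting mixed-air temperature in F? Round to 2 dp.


T_mix = 0.43*65.3 + 0.57*69.2 = 67.52 F

67.52 F


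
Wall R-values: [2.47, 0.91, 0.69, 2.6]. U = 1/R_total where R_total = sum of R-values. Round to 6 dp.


R_total = 2.47 + 0.91 + 0.69 + 2.6 = 6.67
U = 1/6.67 = 0.149925

0.149925


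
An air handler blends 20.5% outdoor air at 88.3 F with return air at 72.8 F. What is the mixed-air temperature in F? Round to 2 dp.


T_mix = 72.8 + (20.5/100)*(88.3-72.8) = 75.98 F

75.98 F


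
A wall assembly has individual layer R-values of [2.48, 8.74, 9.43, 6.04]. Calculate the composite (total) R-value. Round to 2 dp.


R_total = 2.48 + 8.74 + 9.43 + 6.04 = 26.69

26.69


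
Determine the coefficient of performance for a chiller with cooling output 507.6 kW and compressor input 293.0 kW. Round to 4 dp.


COP = 507.6 / 293.0 = 1.7324

1.7324


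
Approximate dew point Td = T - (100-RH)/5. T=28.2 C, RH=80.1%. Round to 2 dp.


Td = 28.2 - (100-80.1)/5 = 24.22 C

24.22 C


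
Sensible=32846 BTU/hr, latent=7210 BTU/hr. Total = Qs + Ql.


Qt = 32846 + 7210 = 40056 BTU/hr

40056 BTU/hr


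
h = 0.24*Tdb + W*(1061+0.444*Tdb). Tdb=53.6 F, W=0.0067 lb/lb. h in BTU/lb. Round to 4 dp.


h = 0.24*53.6 + 0.0067*(1061+0.444*53.6) = 20.1321 BTU/lb

20.1321 BTU/lb


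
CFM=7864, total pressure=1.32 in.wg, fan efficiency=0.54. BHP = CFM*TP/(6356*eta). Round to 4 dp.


BHP = 7864 * 1.32 / (6356 * 0.54) = 3.0244 hp

3.0244 hp


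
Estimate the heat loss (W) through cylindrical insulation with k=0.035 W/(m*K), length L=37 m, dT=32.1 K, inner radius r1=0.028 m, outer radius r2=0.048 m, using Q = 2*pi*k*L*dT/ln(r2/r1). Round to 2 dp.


Q = 2*pi*0.035*37*32.1/ln(0.048/0.028) = 484.58 W

484.58 W


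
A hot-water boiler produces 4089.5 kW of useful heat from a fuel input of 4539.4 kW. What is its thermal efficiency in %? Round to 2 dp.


eta = (4089.5/4539.4)*100 = 90.09 %

90.09 %


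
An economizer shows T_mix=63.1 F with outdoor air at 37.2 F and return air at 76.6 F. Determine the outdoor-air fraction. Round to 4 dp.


frac = (63.1 - 76.6) / (37.2 - 76.6) = 0.3426

0.3426


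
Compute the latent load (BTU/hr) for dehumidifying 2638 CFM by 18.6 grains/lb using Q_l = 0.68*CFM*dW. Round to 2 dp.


Q = 0.68 * 2638 * 18.6 = 33365.42 BTU/hr

33365.42 BTU/hr


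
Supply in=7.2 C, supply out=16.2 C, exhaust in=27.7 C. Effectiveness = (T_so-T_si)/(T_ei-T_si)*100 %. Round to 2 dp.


eff = (16.2-7.2)/(27.7-7.2)*100 = 43.90 %

43.90 %


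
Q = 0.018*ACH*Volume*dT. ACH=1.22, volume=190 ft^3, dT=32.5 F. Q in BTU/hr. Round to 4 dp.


Q = 0.018 * 1.22 * 190 * 32.5 = 135.6030 BTU/hr

135.6030 BTU/hr


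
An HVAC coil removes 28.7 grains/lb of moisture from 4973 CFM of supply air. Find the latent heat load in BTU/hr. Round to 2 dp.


Q = 0.68 * 4973 * 28.7 = 97053.07 BTU/hr

97053.07 BTU/hr


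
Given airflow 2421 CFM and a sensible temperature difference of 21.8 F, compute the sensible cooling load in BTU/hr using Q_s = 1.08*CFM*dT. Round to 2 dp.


Q = 1.08 * 2421 * 21.8 = 57000.02 BTU/hr

57000.02 BTU/hr


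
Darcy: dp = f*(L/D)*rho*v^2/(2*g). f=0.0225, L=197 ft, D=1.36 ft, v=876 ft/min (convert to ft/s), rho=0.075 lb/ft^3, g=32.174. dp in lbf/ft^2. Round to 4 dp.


v_fps = 876/60 = 14.6 ft/s
dp = 0.0225*(197/1.36)*0.075*14.6^2/(2*32.174) = 0.8097 lbf/ft^2

0.8097 lbf/ft^2


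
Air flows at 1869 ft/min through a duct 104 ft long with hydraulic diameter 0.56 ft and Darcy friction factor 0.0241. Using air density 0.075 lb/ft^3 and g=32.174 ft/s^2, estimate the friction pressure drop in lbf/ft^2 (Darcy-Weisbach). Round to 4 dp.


v_fps = 1869/60 = 31.15 ft/s
dp = 0.0241*(104/0.56)*0.075*31.15^2/(2*32.174) = 5.0618 lbf/ft^2

5.0618 lbf/ft^2


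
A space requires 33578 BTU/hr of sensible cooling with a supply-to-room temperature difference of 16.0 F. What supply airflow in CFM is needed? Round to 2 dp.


CFM = 33578 / (1.08 * 16.0) = 1943.17

1943.17 CFM


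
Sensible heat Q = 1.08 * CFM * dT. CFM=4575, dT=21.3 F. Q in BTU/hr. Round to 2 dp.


Q = 1.08 * 4575 * 21.3 = 105243.30 BTU/hr

105243.30 BTU/hr


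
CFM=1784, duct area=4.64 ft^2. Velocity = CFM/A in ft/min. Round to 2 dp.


V = 1784 / 4.64 = 384.48 ft/min

384.48 ft/min


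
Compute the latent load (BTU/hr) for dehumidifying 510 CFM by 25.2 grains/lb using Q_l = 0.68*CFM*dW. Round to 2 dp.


Q = 0.68 * 510 * 25.2 = 8739.36 BTU/hr

8739.36 BTU/hr


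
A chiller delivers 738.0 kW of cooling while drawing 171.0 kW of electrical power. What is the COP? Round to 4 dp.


COP = 738.0 / 171.0 = 4.3158

4.3158


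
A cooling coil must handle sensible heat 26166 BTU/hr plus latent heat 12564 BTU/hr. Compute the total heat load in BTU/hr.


Qt = 26166 + 12564 = 38730 BTU/hr

38730 BTU/hr


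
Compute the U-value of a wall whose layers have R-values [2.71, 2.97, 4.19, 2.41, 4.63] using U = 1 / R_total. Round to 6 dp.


R_total = 2.71 + 2.97 + 4.19 + 2.41 + 4.63 = 16.91
U = 1/16.91 = 0.059137

0.059137


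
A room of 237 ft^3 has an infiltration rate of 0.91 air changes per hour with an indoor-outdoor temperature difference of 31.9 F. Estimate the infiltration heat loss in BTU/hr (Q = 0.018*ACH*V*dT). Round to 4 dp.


Q = 0.018 * 0.91 * 237 * 31.9 = 123.8377 BTU/hr

123.8377 BTU/hr


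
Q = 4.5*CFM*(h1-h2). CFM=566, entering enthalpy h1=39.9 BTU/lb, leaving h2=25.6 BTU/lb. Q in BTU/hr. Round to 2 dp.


Q = 4.5 * 566 * (39.9 - 25.6) = 36422.10 BTU/hr

36422.10 BTU/hr


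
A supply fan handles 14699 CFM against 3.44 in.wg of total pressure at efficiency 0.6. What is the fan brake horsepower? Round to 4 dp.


BHP = 14699 * 3.44 / (6356 * 0.6) = 13.2590 hp

13.2590 hp


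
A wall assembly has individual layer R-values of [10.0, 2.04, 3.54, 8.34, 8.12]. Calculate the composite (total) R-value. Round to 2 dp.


R_total = 10.0 + 2.04 + 3.54 + 8.34 + 8.12 = 32.04

32.04


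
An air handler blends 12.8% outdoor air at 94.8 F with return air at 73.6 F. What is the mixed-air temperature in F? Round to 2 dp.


T_mix = 73.6 + (12.8/100)*(94.8-73.6) = 76.31 F

76.31 F


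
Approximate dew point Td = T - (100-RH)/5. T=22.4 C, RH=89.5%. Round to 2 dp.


Td = 22.4 - (100-89.5)/5 = 20.30 C

20.30 C


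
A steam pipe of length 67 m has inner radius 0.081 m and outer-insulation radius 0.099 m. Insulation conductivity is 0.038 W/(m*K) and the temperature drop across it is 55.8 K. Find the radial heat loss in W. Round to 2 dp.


Q = 2*pi*0.038*67*55.8/ln(0.099/0.081) = 4448.24 W

4448.24 W


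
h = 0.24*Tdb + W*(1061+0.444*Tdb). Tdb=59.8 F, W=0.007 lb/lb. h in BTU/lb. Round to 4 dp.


h = 0.24*59.8 + 0.007*(1061+0.444*59.8) = 21.9649 BTU/lb

21.9649 BTU/lb


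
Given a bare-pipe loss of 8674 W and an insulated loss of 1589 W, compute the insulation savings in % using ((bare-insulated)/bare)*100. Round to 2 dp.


Savings = ((8674-1589)/8674)*100 = 81.68 %

81.68 %


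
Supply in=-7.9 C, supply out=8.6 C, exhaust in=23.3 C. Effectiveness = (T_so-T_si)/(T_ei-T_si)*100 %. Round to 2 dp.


eff = (8.6-(-7.9))/(23.3-(-7.9))*100 = 52.88 %

52.88 %


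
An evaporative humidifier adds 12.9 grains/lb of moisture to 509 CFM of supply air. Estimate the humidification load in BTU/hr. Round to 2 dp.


Q = 0.68 * 509 * 12.9 = 4464.95 BTU/hr

4464.95 BTU/hr


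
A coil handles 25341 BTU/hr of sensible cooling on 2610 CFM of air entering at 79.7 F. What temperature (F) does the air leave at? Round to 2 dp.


dT = 25341/(1.08*2610) = 8.9900
T_leave = 79.7 - 8.9900 = 70.71 F

70.71 F
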